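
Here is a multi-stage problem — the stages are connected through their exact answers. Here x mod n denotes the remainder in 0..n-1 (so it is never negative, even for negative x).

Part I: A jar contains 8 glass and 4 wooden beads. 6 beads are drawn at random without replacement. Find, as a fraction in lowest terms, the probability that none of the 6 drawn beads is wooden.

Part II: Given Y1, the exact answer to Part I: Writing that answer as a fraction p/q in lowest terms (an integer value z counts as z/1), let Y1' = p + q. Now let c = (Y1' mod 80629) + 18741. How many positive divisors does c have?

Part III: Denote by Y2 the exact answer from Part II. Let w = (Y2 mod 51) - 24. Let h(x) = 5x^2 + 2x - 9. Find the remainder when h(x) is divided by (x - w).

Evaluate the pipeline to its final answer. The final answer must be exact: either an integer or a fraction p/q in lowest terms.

Part I: total draws C(12,6) = 924; favorable C(8,6) = 28; P = 1/33; answer 1/33
Part II: Y1 = 1/33; threaded value p + q = 34; c = 18775; 18775 = 5^2 * 751; number of divisors = (2+1) * (1+1) = 6; answer 6
Part III: Y2 = 6; w = -18; remainder = value at the root: 5*(-18)^2 + 2*(-18)^1 - 9 = (1620) + (-36) + (-9) = 1575; answer 1575

1575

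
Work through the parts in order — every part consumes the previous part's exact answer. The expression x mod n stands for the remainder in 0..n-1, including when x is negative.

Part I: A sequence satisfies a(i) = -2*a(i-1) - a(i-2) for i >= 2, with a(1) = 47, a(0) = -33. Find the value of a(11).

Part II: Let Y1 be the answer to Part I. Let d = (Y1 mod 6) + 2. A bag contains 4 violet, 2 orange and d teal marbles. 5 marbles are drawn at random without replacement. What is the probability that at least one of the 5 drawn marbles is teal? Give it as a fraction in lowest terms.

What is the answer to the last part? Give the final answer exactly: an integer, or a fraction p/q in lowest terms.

Part I: a(2) = -2*(47) - 1*(-33) = -61; iterating: a(2)=-61, a(3)=75, a(4)=-89, a(5)=103, a(6)=-117, a(7)=131, a(8)=-145, a(9)=159, a(10)=-173, a(11)=187; answer 187
Part II: Y1 = 187; d = 3; total draws C(9,5) = 126; complement C(6,5) = 6; favorable 126 - 6 = 120; P = 20/21; answer 20/21

20/21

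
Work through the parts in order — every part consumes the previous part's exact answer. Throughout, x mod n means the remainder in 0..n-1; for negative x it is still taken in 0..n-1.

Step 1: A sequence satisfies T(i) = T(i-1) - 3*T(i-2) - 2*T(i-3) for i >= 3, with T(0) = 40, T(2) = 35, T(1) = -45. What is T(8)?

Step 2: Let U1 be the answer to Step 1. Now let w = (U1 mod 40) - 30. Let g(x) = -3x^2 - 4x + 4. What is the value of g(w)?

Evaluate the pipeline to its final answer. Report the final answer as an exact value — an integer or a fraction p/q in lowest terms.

Step 1: T(3) = 1*(35) - 3*(-45) - 2*(40) = 90; iterating: T(3)=90, T(4)=75, T(5)=-265, T(6)=-670, T(7)=-25, T(8)=2515; answer 2515
Step 2: U1 = 2515; w = 5; -3*(5)^2 - 4*(5)^1 + 4 = (-75) + (-20) + (4) = -91; answer -91

-91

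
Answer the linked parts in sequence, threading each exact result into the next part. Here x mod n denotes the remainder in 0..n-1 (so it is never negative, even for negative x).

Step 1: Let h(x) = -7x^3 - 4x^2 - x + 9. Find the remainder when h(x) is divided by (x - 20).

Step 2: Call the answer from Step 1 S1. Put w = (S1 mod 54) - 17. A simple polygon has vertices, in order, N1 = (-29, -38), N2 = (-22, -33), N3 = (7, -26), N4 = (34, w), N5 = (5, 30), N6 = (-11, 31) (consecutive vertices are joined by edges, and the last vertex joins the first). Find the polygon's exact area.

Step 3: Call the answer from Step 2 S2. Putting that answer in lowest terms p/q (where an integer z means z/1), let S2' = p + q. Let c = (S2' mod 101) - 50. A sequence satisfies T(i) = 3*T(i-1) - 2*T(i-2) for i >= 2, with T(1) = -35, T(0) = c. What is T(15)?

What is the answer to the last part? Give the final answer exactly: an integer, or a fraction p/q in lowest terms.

Step 1: remainder = value at the root: -7*(20)^3 - 4*(20)^2 - 1*(20)^1 + 9 = (-56000) + (-1600) + (-20) + (9) = -57611; answer -57611
Step 2: S1 = -57611; w = -10; cross terms: (-29*-33 - -22*-38)=121, (-22*-26 - 7*-33)=803, (7*-10 - 34*-26)=814, (34*30 - 5*-10)=1070, (5*31 - -11*30)=485, (-11*-38 - -29*31)=1317; twice the area = |4610| = 4610; area = 2305; answer 2305
Step 3: S2 = 2305; threaded value p + q = 2306; c = 34; T(2) = 3*(-35) - 2*(34) = -173; iterating: T(2)=-173, T(3)=-449, T(4)=-1001, T(5)=-2105, T(6)=-4313, T(7)=-8729, T(8)=-17561, T(9)=-35225, T(10)=-70553, T(11)=-141209, T(12)=-282521, T(13)=-565145, T(14)=-1130393, T(15)=-2260889; answer -2260889

-2260889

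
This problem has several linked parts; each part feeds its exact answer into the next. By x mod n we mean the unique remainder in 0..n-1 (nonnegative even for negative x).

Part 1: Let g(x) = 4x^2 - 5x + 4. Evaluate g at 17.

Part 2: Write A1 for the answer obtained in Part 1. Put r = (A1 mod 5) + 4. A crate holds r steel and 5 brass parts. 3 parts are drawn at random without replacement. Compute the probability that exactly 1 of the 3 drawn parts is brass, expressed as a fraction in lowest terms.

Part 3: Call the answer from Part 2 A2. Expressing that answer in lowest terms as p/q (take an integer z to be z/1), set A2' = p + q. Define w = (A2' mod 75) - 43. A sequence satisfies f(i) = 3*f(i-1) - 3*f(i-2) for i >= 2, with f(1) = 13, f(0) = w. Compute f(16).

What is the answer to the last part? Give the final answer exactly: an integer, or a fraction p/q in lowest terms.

Part 1: 4*(17)^2 - 5*(17)^1 + 4 = (1156) + (-85) + (4) = 1075; answer 1075
Part 2: A1 = 1075; r = 4; total draws C(9,3) = 84; favorable C(5,1)*C(4,2) = 30; P = 5/14; answer 5/14
Part 3: A2 = 5/14; threaded value p + q = 19; w = -24; f(2) = 3*(13) - 3*(-24) = 111; iterating: f(2)=111, f(3)=294, f(4)=549, f(5)=765, f(6)=648, f(7)=-351, f(8)=-2997, f(9)=-7938, f(10)=-14823, f(11)=-20655, f(12)=-17496, f(13)=9477, f(14)=80919, f(15)=214326, f(16)=400221; answer 400221

400221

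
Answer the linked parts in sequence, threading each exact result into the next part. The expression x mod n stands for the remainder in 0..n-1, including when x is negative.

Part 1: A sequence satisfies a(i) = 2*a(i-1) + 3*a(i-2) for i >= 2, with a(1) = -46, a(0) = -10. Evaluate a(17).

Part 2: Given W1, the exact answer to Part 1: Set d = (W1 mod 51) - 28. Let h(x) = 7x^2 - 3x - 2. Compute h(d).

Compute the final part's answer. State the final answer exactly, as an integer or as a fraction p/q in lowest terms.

Part 1: a(2) = 2*(-46) + 3*(-10) = -122; iterating: a(2)=-122, a(3)=-382, a(4)=-1130, a(5)=-3406, a(6)=-10202, a(7)=-30622, a(8)=-91850, a(9)=-275566, a(10)=-826682, a(11)=-2480062, a(12)=-7440170, a(13)=-22320526, a(14)=-66961562, a(15)=-200884702, a(16)=-602654090, a(17)=-1807962286; answer -1807962286
Part 2: W1 = -1807962286; d = -23; 7*(-23)^2 - 3*(-23)^1 - 2 = (3703) + (69) + (-2) = 3770; answer 3770

3770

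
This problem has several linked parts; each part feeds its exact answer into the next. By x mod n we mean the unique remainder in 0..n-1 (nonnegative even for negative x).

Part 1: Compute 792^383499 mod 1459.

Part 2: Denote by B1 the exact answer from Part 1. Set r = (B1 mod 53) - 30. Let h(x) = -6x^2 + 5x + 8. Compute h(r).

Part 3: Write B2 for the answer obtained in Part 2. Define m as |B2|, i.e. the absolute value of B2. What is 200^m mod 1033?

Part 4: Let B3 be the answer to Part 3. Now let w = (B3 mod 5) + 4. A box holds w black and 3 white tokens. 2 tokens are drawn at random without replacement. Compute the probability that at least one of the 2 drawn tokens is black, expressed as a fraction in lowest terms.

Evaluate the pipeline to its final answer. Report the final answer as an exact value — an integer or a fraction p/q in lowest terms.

52/55

Part 1: squarings mod 1459: 792^1=792, 792^2=1353, 792^4=1023, 792^8=426, 792^16=560, 792^32=1374, 792^64=1389, 792^128=523, 792^256=696, 792^512=28, 792^1024=784, 792^2048=417, 792^4096=268, 792^8192=333, 792^16384=5, 792^32768=25, 792^65536=625, 792^131072=1072, 792^262144=951; 792^383499 = 792^1 * 792^2 * 792^8 * 792^512 * 792^2048 * 792^4096 * 792^16384 * 792^32768 * 792^65536 * 792^262144 = 800 (mod 1459); answer 800
Part 2: B1 = 800; r = -25; -6*(-25)^2 + 5*(-25)^1 + 8 = (-3750) + (-125) + (8) = -3867; answer -3867
Part 3: B2 = -3867; m = 3867; squarings mod 1033: 200^1=200, 200^2=746, 200^4=762, 200^8=98, 200^16=307, 200^32=246, 200^64=602, 200^128=854, 200^256=18, 200^512=324, 200^1024=643, 200^2048=249; 200^3867 = 200^1 * 200^2 * 200^8 * 200^16 * 200^256 * 200^512 * 200^1024 * 200^2048 = 279 (mod 1033); answer 279
Part 4: B3 = 279; w = 8; total draws C(11,2) = 55; complement C(3,2) = 3; favorable 55 - 3 = 52; P = 52/55; answer 52/55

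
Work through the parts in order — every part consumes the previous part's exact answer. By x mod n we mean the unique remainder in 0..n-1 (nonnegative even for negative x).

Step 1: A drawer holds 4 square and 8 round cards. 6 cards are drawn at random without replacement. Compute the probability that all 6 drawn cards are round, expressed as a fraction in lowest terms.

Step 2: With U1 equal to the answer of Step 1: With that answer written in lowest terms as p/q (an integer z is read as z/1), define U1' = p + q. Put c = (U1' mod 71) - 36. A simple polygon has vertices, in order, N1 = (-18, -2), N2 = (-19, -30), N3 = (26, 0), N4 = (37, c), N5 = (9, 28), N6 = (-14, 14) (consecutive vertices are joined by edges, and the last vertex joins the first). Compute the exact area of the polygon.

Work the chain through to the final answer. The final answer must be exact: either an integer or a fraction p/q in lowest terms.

1541

Step 1: total draws C(12,6) = 924; favorable C(8,6) = 28; P = 1/33; answer 1/33
Step 2: U1 = 1/33; threaded value p + q = 34; c = -2; cross terms: (-18*-30 - -19*-2)=502, (-19*0 - 26*-30)=780, (26*-2 - 37*0)=-52, (37*28 - 9*-2)=1054, (9*14 - -14*28)=518, (-14*-2 - -18*14)=280; twice the area = |3082| = 3082; area = 1541; answer 1541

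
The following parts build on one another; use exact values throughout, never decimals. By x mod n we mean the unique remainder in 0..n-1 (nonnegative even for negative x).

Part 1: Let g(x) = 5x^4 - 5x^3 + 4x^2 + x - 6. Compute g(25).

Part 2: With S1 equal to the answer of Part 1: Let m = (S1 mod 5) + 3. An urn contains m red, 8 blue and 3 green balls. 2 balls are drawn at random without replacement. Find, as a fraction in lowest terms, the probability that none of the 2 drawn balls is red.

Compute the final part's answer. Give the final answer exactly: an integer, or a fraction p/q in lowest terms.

Part 1: 5*(25)^4 - 5*(25)^3 + 4*(25)^2 + 1*(25)^1 - 6 = (1953125) + (-78125) + (2500) + (25) + (-6) = 1877519; answer 1877519
Part 2: S1 = 1877519; m = 7; total draws C(18,2) = 153; favorable C(11,2) = 55; P = 55/153; answer 55/153

55/153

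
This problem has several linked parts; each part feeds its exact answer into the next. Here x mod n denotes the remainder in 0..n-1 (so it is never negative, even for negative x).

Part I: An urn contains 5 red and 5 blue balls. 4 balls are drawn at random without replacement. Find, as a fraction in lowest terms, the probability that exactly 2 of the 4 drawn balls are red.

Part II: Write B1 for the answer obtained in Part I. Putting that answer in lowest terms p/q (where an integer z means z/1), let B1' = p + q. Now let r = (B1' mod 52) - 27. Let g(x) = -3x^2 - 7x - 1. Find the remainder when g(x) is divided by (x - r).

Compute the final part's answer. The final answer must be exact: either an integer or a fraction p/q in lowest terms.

-77

Part I: total draws C(10,4) = 210; favorable C(5,2)*C(5,2) = 100; P = 10/21; answer 10/21
Part II: B1 = 10/21; threaded value p + q = 31; r = 4; remainder = value at the root: -3*(4)^2 - 7*(4)^1 - 1 = (-48) + (-28) + (-1) = -77; answer -77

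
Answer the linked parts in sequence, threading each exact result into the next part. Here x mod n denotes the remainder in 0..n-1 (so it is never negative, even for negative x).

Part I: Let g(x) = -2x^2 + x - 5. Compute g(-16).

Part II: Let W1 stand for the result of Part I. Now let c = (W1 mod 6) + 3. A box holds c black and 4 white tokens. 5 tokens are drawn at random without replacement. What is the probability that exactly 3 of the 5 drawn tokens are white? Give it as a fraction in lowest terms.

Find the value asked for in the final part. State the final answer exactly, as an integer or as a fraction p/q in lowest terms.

3/7

Part I: -2*(-16)^2 + 1*(-16)^1 - 5 = (-512) + (-16) + (-5) = -533; answer -533
Part II: W1 = -533; c = 4; total draws C(8,5) = 56; favorable C(4,3)*C(4,2) = 24; P = 3/7; answer 3/7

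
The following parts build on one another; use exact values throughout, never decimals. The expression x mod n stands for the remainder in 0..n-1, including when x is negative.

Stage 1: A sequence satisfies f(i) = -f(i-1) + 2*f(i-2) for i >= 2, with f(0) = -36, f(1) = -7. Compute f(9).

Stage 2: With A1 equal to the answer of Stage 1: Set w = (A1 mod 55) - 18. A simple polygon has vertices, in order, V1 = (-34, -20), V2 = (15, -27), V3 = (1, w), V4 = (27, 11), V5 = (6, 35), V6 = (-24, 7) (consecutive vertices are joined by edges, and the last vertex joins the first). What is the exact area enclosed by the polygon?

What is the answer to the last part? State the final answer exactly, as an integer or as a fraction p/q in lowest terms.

3615/2

Stage 1: f(2) = -1*(-7) + 2*(-36) = -65; iterating: f(2)=-65, f(3)=51, f(4)=-181, f(5)=283, f(6)=-645, f(7)=1211, f(8)=-2501, f(9)=4923; answer 4923
Stage 2: A1 = 4923; w = 10; cross terms: (-34*-27 - 15*-20)=1218, (15*10 - 1*-27)=177, (1*11 - 27*10)=-259, (27*35 - 6*11)=879, (6*7 - -24*35)=882, (-24*-20 - -34*7)=718; twice the area = |3615| = 3615; area = 3615/2; answer 3615/2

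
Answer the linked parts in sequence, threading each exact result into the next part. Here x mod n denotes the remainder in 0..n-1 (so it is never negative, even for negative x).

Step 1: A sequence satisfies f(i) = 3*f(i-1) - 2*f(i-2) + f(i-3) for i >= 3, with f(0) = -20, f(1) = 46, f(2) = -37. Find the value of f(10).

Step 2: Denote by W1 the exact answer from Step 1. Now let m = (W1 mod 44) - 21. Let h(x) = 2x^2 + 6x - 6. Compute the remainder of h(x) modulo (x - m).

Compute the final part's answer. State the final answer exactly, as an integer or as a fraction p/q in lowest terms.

Step 1: f(3) = 3*(-37) - 2*(46) + 1*(-20) = -223; iterating: f(3)=-223, f(4)=-549, f(5)=-1238, f(6)=-2839, f(7)=-6590, f(8)=-15330, f(9)=-35649, f(10)=-82877; answer -82877
Step 2: W1 = -82877; m = -2; remainder = value at the root: 2*(-2)^2 + 6*(-2)^1 - 6 = (8) + (-12) + (-6) = -10; answer -10

-10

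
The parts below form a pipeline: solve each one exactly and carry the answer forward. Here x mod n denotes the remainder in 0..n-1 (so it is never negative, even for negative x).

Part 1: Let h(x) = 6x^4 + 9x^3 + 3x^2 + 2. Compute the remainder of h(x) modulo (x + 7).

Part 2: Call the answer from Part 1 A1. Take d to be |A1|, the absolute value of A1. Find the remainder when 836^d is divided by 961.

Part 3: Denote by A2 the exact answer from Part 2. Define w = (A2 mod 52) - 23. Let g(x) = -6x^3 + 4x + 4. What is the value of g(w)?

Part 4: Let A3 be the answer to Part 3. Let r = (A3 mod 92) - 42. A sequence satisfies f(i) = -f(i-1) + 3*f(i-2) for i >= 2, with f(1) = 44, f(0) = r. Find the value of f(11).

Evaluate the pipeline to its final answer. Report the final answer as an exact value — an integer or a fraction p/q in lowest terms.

76328

Part 1: remainder = value at the root: 6*(-7)^4 + 9*(-7)^3 + 3*(-7)^2 + 2 = (14406) + (-3087) + (147) + (2) = 11468; answer 11468
Part 2: A1 = 11468; d = 11468; squarings mod 961: 836^1=836, 836^2=249, 836^4=497, 836^8=32, 836^16=63, 836^32=125, 836^64=249, 836^128=497, 836^256=32, 836^512=63, 836^1024=125, 836^2048=249, 836^4096=497, 836^8192=32; 836^11468 = 836^4 * 836^8 * 836^64 * 836^128 * 836^1024 * 836^2048 * 836^8192 = 714 (mod 961); answer 714
Part 3: A2 = 714; w = 15; -6*(15)^3 + 4*(15)^1 + 4 = (-20250) + (60) + (4) = -20186; answer -20186
Part 4: A3 = -20186; r = 12; f(2) = -1*(44) + 3*(12) = -8; iterating: f(2)=-8, f(3)=140, f(4)=-164, f(5)=584, f(6)=-1076, f(7)=2828, f(8)=-6056, f(9)=14540, f(10)=-32708, f(11)=76328; answer 76328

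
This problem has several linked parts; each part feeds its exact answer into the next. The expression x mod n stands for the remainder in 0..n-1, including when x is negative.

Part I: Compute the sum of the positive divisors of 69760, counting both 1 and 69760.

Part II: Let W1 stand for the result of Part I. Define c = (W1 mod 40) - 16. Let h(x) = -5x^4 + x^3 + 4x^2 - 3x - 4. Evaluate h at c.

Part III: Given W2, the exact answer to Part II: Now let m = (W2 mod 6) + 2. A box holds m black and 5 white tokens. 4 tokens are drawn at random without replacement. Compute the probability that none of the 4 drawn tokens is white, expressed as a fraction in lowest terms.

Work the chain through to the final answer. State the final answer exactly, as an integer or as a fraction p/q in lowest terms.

1/126

Part I: 69760 = 2^7 * 5 * 109; sigma = (1 + 2 + 4 + 8 + 16 + 32 + 64 + 128) * (1 + 5) * (1 + 109) = 255 * 6 * 110 = 168300; answer 168300
Part II: W1 = 168300; c = 4; -5*(4)^4 + 1*(4)^3 + 4*(4)^2 - 3*(4)^1 - 4 = (-1280) + (64) + (64) + (-12) + (-4) = -1168; answer -1168
Part III: W2 = -1168; m = 4; total draws C(9,4) = 126; favorable C(4,4) = 1; P = 1/126; answer 1/126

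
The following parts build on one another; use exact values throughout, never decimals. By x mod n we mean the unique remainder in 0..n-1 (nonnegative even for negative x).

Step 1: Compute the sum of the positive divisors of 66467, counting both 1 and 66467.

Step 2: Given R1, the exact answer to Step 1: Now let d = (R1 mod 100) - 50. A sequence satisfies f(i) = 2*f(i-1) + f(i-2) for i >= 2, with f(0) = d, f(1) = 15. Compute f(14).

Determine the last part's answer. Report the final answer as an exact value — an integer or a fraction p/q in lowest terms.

1814028

Step 1: 66467 is prime, so its only divisors are 1 and 66467; sigma = 1 + 66467 = 66468; answer 66468
Step 2: R1 = 66468; d = 18; f(2) = 2*(15) + 1*(18) = 48; iterating: f(2)=48, f(3)=111, f(4)=270, f(5)=651, f(6)=1572, f(7)=3795, f(8)=9162, f(9)=22119, f(10)=53400, f(11)=128919, f(12)=311238, f(13)=751395, f(14)=1814028; answer 1814028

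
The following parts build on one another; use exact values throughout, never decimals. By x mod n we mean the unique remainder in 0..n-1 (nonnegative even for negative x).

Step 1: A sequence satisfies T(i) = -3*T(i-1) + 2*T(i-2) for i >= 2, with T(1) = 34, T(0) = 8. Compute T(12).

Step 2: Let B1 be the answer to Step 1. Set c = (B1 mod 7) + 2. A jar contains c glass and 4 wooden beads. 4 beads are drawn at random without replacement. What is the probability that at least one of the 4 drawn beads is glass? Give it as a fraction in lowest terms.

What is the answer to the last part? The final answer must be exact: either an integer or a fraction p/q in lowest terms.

209/210

Step 1: T(2) = -3*(34) + 2*(8) = -86; iterating: T(2)=-86, T(3)=326, T(4)=-1150, T(5)=4102, T(6)=-14606, T(7)=52022, T(8)=-185278, T(9)=659878, T(10)=-2350190, T(11)=8370326, T(12)=-29811358; answer -29811358
Step 2: B1 = -29811358; c = 6; total draws C(10,4) = 210; complement C(4,4) = 1; favorable 210 - 1 = 209; P = 209/210; answer 209/210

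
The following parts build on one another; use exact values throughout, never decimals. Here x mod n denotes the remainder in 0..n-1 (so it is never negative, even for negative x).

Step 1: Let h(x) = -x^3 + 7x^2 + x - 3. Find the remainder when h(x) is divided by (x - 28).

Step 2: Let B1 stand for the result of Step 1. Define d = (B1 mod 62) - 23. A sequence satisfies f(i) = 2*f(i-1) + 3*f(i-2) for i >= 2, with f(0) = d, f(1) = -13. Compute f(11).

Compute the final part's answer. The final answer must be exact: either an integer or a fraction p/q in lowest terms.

Step 1: remainder = value at the root: -1*(28)^3 + 7*(28)^2 + 1*(28)^1 - 3 = (-21952) + (5488) + (28) + (-3) = -16439; answer -16439
Step 2: B1 = -16439; d = 30; f(2) = 2*(-13) + 3*(30) = 64; iterating: f(2)=64, f(3)=89, f(4)=370, f(5)=1007, f(6)=3124, f(7)=9269, f(8)=27910, f(9)=83627, f(10)=250984, f(11)=752849; answer 752849

752849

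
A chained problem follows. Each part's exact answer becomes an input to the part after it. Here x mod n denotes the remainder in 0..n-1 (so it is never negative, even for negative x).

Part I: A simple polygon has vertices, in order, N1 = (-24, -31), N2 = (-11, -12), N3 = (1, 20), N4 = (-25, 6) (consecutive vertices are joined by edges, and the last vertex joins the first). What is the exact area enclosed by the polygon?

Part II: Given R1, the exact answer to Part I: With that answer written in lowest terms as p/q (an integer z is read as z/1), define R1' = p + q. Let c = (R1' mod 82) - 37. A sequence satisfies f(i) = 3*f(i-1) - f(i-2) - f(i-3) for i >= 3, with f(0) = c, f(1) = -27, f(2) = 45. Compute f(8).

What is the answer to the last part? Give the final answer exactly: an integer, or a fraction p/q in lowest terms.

Part I: cross terms: (-24*-12 - -11*-31)=-53, (-11*20 - 1*-12)=-208, (1*6 - -25*20)=506, (-25*-31 - -24*6)=919; twice the area = |1164| = 1164; area = 582; answer 582
Part II: R1 = 582; threaded value p + q = 583; c = -28; f(3) = 3*(45) - 1*(-27) - 1*(-28) = 190; iterating: f(3)=190, f(4)=552, f(5)=1421, f(6)=3521, f(7)=8590, f(8)=20828; answer 20828

20828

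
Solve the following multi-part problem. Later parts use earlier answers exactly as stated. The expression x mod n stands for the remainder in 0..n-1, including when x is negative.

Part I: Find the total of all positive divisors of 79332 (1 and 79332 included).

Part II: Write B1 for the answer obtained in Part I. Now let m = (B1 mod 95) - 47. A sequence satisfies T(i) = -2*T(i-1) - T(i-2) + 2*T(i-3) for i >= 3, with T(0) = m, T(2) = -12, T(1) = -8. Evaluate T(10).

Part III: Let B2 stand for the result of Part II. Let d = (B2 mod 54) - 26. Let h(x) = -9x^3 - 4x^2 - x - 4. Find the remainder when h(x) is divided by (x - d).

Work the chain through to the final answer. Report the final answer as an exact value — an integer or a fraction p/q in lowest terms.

Part I: 79332 = 2^2 * 3 * 11 * 601; sigma = (1 + 2 + 4) * (1 + 3) * (1 + 11) * (1 + 601) = 7 * 4 * 12 * 602 = 202272; answer 202272
Part II: B1 = 202272; m = -30; T(3) = -2*(-12) - 1*(-8) + 2*(-30) = -28; iterating: T(3)=-28, T(4)=52, T(5)=-100, T(6)=92, T(7)=20, T(8)=-332, T(9)=828, T(10)=-1284; answer -1284
Part III: B2 = -1284; d = -14; remainder = value at the root: -9*(-14)^3 - 4*(-14)^2 - 1*(-14)^1 - 4 = (24696) + (-784) + (14) + (-4) = 23922; answer 23922

23922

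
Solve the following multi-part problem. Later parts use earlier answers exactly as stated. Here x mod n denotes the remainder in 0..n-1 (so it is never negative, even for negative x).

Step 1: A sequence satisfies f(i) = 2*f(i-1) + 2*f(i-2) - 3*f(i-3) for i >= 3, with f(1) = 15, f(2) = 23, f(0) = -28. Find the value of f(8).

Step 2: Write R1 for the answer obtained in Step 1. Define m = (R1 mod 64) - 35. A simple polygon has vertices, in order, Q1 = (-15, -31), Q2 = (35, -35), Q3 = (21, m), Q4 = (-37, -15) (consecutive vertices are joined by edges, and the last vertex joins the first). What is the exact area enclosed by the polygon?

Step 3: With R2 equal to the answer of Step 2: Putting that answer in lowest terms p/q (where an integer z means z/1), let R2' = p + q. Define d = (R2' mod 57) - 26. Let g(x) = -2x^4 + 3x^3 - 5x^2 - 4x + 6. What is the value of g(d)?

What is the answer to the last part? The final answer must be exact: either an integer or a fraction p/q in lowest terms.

-762

Step 1: f(3) = 2*(23) + 2*(15) - 3*(-28) = 160; iterating: f(3)=160, f(4)=321, f(5)=893, f(6)=1948, f(7)=4719, f(8)=10655; answer 10655
Step 2: R1 = 10655; m = -4; cross terms: (-15*-35 - 35*-31)=1610, (35*-4 - 21*-35)=595, (21*-15 - -37*-4)=-463, (-37*-31 - -15*-15)=922; twice the area = |2664| = 2664; area = 1332; answer 1332
Step 3: R2 = 1332; threaded value p + q = 1333; d = -4; -2*(-4)^4 + 3*(-4)^3 - 5*(-4)^2 - 4*(-4)^1 + 6 = (-512) + (-192) + (-80) + (16) + (6) = -762; answer -762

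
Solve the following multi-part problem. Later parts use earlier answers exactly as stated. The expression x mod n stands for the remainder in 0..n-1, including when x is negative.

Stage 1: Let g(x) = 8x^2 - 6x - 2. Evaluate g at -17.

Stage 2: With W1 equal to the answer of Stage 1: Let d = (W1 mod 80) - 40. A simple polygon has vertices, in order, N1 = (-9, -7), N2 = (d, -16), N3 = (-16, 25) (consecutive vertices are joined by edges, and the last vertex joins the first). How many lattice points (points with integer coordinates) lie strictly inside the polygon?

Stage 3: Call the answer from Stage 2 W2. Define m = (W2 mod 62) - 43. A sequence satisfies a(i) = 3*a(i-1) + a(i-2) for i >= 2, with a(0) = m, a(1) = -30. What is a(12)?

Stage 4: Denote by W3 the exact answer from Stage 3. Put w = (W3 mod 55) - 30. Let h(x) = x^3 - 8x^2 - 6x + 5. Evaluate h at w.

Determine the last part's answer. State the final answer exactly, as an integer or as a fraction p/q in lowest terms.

Stage 1: 8*(-17)^2 - 6*(-17)^1 - 2 = (2312) + (102) + (-2) = 2412; answer 2412
Stage 2: W1 = 2412; d = -28; cross terms: (-9*-16 - -28*-7)=-52, (-28*25 - -16*-16)=-956, (-16*-7 - -9*25)=337; twice the area = |-671| = 671; area = 671/2; boundary points = 1 + 1 + 1 = 3; strictly interior points = area - boundary/2 + 1 = 335; answer 335
Stage 3: W2 = 335; m = -18; a(2) = 3*(-30) + 1*(-18) = -108; iterating: a(2)=-108, a(3)=-354, a(4)=-1170, a(5)=-3864, a(6)=-12762, a(7)=-42150, a(8)=-139212, a(9)=-459786, a(10)=-1518570, a(11)=-5015496, a(12)=-16565058; answer -16565058
Stage 4: W3 = -16565058; w = -23; 1*(-23)^3 - 8*(-23)^2 - 6*(-23)^1 + 5 = (-12167) + (-4232) + (138) + (5) = -16256; answer -16256

-16256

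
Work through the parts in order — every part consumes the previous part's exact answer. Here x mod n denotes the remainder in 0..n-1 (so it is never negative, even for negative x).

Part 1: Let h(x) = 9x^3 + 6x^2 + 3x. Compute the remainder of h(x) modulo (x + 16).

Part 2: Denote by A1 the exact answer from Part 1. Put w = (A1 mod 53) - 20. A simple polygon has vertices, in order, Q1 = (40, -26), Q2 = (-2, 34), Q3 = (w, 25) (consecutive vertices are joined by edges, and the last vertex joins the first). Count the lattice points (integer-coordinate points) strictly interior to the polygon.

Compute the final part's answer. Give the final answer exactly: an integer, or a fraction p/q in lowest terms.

108

Part 1: remainder = value at the root: 9*(-16)^3 + 6*(-16)^2 + 3*(-16)^1 = (-36864) + (1536) + (-48) = -35376; answer -35376
Part 2: A1 = -35376; w = 8; cross terms: (40*34 - -2*-26)=1308, (-2*25 - 8*34)=-322, (8*-26 - 40*25)=-1208; twice the area = |-222| = 222; area = 111; boundary points = 6 + 1 + 1 = 8; strictly interior points = area - boundary/2 + 1 = 108; answer 108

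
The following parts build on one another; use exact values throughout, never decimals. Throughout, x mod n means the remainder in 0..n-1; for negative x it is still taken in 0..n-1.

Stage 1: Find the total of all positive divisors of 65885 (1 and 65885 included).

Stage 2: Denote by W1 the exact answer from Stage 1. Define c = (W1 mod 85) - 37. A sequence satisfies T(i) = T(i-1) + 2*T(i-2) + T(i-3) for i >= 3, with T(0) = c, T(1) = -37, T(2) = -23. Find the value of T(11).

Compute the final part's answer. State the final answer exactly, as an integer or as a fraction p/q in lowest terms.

Stage 1: 65885 = 5 * 13177; sigma = (1 + 5) * (1 + 13177) = 6 * 13178 = 79068; answer 79068
Stage 2: W1 = 79068; c = -19; T(3) = 1*(-23) + 2*(-37) + 1*(-19) = -116; iterating: T(3)=-116, T(4)=-199, T(5)=-454, T(6)=-968, T(7)=-2075, T(8)=-4465, T(9)=-9583, T(10)=-20588, T(11)=-44219; answer -44219

-44219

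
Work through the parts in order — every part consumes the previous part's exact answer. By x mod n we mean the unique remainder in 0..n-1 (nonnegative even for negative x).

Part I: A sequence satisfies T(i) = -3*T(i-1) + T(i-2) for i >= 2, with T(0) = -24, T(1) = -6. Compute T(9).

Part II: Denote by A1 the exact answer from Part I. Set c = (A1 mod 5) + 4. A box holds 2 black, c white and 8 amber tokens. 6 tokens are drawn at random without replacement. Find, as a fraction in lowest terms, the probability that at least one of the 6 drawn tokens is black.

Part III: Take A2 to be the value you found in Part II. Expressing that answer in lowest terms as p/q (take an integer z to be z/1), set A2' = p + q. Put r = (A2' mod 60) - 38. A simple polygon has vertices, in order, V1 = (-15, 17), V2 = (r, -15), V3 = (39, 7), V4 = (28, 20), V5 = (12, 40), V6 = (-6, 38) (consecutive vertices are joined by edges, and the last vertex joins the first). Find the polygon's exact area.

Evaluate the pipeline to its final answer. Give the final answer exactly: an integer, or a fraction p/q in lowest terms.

Part I: T(2) = -3*(-6) + 1*(-24) = -6; iterating: T(2)=-6, T(3)=12, T(4)=-42, T(5)=138, T(6)=-456, T(7)=1506, T(8)=-4974, T(9)=16428; answer 16428
Part II: A1 = 16428; c = 7; total draws C(17,6) = 12376; complement C(15,6) = 5005; favorable 12376 - 5005 = 7371; P = 81/136; answer 81/136
Part III: A2 = 81/136; threaded value p + q = 217; r = -1; cross terms: (-15*-15 - -1*17)=242, (-1*7 - 39*-15)=578, (39*20 - 28*7)=584, (28*40 - 12*20)=880, (12*38 - -6*40)=696, (-6*17 - -15*38)=468; twice the area = |3448| = 3448; area = 1724; answer 1724

1724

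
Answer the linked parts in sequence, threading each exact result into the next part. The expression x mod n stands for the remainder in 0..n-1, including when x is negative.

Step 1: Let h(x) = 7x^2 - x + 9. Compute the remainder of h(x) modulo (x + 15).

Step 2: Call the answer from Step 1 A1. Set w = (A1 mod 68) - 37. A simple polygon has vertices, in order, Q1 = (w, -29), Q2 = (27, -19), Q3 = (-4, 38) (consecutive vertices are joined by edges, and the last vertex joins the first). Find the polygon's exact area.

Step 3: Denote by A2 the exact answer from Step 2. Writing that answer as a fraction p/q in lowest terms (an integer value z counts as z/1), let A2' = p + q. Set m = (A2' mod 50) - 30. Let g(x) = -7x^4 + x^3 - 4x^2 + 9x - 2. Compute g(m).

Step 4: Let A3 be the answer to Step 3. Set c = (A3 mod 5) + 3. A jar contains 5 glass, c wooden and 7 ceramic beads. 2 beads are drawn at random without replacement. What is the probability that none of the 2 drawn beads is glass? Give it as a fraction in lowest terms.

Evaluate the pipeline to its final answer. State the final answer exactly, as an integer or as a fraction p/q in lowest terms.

26/51

Step 1: remainder = value at the root: 7*(-15)^2 - 1*(-15)^1 + 9 = (1575) + (15) + (9) = 1599; answer 1599
Step 2: A1 = 1599; w = -2; cross terms: (-2*-19 - 27*-29)=821, (27*38 - -4*-19)=950, (-4*-29 - -2*38)=192; twice the area = |1963| = 1963; area = 1963/2; answer 1963/2
Step 3: A2 = 1963/2; threaded value p + q = 1965; m = -15; -7*(-15)^4 + 1*(-15)^3 - 4*(-15)^2 + 9*(-15)^1 - 2 = (-354375) + (-3375) + (-900) + (-135) + (-2) = -358787; answer -358787
Step 4: A3 = -358787; c = 6; total draws C(18,2) = 153; favorable C(13,2) = 78; P = 26/51; answer 26/51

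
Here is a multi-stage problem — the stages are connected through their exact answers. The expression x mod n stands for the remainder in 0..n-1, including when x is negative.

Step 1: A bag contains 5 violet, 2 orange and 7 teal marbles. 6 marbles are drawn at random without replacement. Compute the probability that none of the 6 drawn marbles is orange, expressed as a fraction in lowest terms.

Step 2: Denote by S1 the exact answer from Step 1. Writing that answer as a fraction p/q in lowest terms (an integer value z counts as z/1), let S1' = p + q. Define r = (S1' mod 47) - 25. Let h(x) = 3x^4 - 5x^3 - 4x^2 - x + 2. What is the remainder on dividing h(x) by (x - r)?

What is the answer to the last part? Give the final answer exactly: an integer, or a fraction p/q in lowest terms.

Step 1: total draws C(14,6) = 3003; favorable C(12,6) = 924; P = 4/13; answer 4/13
Step 2: S1 = 4/13; threaded value p + q = 17; r = -8; remainder = value at the root: 3*(-8)^4 - 5*(-8)^3 - 4*(-8)^2 - 1*(-8)^1 + 2 = (12288) + (2560) + (-256) + (8) + (2) = 14602; answer 14602

14602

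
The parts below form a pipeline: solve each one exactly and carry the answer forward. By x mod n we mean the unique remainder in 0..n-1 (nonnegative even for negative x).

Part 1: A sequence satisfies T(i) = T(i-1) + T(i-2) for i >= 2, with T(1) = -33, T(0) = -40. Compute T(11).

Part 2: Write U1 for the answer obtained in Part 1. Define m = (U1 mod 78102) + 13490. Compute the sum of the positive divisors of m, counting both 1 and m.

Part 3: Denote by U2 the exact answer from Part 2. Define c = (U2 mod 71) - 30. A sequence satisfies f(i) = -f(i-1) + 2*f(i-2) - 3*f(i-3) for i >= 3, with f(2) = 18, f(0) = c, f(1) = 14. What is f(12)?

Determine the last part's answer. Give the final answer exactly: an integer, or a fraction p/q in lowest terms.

-39923

Part 1: T(2) = 1*(-33) + 1*(-40) = -73; iterating: T(2)=-73, T(3)=-106, T(4)=-179, T(5)=-285, T(6)=-464, T(7)=-749, T(8)=-1213, T(9)=-1962, T(10)=-3175, T(11)=-5137; answer -5137
Part 2: U1 = -5137; m = 86455; 86455 = 5 * 17291; sigma = (1 + 5) * (1 + 17291) = 6 * 17292 = 103752; answer 103752
Part 3: U2 = 103752; c = -9; f(3) = -1*(18) + 2*(14) - 3*(-9) = 37; iterating: f(3)=37, f(4)=-43, f(5)=63, f(6)=-260, f(7)=515, f(8)=-1224, f(9)=3034, f(10)=-7027, f(11)=16767, f(12)=-39923; answer -39923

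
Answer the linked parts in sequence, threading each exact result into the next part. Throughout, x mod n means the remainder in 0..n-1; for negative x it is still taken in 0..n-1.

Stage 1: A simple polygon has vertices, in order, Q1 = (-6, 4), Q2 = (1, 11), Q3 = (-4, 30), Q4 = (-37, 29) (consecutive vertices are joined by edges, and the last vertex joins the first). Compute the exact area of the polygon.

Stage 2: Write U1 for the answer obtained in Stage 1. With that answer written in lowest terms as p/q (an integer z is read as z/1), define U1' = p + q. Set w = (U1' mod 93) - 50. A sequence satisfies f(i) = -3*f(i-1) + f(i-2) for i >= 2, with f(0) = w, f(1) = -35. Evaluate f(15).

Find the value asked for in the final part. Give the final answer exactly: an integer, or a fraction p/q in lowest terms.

Stage 1: cross terms: (-6*11 - 1*4)=-70, (1*30 - -4*11)=74, (-4*29 - -37*30)=994, (-37*4 - -6*29)=26; twice the area = |1024| = 1024; area = 512; answer 512
Stage 2: U1 = 512; threaded value p + q = 513; w = -2; f(2) = -3*(-35) + 1*(-2) = 103; iterating: f(2)=103, f(3)=-344, f(4)=1135, f(5)=-3749, f(6)=12382, f(7)=-40895, f(8)=135067, f(9)=-446096, f(10)=1473355, f(11)=-4866161, f(12)=16071838, f(13)=-53081675, f(14)=175316863, f(15)=-579032264; answer -579032264

-579032264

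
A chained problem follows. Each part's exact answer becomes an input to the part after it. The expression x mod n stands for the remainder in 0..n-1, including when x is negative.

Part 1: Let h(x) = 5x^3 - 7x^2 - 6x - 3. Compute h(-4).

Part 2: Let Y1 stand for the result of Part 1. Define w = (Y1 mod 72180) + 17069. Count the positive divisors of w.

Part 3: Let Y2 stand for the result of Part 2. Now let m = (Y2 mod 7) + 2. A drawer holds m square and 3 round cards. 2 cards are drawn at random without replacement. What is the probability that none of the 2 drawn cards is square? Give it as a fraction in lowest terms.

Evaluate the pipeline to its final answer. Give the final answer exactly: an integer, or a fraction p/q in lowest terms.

Part 1: 5*(-4)^3 - 7*(-4)^2 - 6*(-4)^1 - 3 = (-320) + (-112) + (24) + (-3) = -411; answer -411
Part 2: Y1 = -411; w = 88838; 88838 = 2 * 43 * 1033; number of divisors = (1+1) * (1+1) * (1+1) = 8; answer 8
Part 3: Y2 = 8; m = 3; total draws C(6,2) = 15; favorable C(3,2) = 3; P = 1/5; answer 1/5

1/5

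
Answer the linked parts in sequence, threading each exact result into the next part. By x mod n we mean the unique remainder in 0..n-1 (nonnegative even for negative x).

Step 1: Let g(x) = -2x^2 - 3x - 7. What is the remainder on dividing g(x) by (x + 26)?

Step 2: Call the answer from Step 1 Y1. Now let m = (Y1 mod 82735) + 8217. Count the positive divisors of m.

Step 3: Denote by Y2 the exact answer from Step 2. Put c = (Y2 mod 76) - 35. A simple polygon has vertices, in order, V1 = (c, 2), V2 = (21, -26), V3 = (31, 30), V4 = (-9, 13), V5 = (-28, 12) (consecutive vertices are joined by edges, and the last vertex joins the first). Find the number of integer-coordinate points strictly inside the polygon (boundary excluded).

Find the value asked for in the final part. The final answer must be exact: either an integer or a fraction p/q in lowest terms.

1756

Step 1: remainder = value at the root: -2*(-26)^2 - 3*(-26)^1 - 7 = (-1352) + (78) + (-7) = -1281; answer -1281
Step 2: Y1 = -1281; m = 89671; 89671 is prime, so its only divisors are 1 and 89671; count = 2; answer 2
Step 3: Y2 = 2; c = -33; cross terms: (-33*-26 - 21*2)=816, (21*30 - 31*-26)=1436, (31*13 - -9*30)=673, (-9*12 - -28*13)=256, (-28*2 - -33*12)=340; twice the area = |3521| = 3521; area = 3521/2; boundary points = 2 + 2 + 1 + 1 + 5 = 11; strictly interior points = area - boundary/2 + 1 = 1756; answer 1756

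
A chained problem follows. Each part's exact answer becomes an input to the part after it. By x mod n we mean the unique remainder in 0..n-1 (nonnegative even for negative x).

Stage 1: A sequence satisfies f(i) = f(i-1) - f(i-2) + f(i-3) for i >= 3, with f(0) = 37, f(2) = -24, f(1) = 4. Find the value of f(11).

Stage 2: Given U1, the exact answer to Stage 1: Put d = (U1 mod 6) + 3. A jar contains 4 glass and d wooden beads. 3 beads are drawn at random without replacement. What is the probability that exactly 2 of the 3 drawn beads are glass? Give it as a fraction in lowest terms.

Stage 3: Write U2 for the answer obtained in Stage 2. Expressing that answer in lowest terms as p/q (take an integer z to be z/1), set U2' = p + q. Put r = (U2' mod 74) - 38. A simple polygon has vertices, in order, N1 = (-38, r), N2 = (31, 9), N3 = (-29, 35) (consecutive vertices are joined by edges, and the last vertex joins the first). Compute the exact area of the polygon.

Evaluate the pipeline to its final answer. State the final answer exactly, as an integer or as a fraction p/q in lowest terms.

Stage 1: f(3) = 1*(-24) - 1*(4) + 1*(37) = 9; iterating: f(3)=9, f(4)=37, f(5)=4, f(6)=-24, f(7)=9, f(8)=37, f(9)=4, f(10)=-24, f(11)=9; answer 9
Stage 2: U1 = 9; d = 6; total draws C(10,3) = 120; favorable C(4,2)*C(6,1) = 36; P = 3/10; answer 3/10
Stage 3: U2 = 3/10; threaded value p + q = 13; r = -25; cross terms: (-38*9 - 31*-25)=433, (31*35 - -29*9)=1346, (-29*-25 - -38*35)=2055; twice the area = |3834| = 3834; area = 1917; answer 1917

1917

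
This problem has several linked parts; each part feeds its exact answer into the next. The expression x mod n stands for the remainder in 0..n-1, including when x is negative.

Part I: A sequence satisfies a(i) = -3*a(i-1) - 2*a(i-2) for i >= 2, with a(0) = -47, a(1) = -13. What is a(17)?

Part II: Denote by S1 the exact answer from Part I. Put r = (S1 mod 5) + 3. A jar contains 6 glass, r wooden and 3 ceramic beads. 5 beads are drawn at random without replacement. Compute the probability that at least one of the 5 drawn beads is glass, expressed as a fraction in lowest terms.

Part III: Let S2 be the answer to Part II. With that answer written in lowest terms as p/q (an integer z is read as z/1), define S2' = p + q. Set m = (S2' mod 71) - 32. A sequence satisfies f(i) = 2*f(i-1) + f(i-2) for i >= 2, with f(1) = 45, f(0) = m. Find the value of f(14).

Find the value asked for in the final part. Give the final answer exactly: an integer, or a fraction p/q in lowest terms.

Part I: a(2) = -3*(-13) - 2*(-47) = 133; iterating: a(2)=133, a(3)=-373, a(4)=853, a(5)=-1813, a(6)=3733, a(7)=-7573, a(8)=15253, a(9)=-30613, a(10)=61333, a(11)=-122773, a(12)=245653, a(13)=-491413, a(14)=982933, a(15)=-1965973, a(16)=3932053, a(17)=-7864213; answer -7864213
Part II: S1 = -7864213; r = 5; total draws C(14,5) = 2002; complement C(8,5) = 56; favorable 2002 - 56 = 1946; P = 139/143; answer 139/143
Part III: S2 = 139/143; threaded value p + q = 282; m = 37; f(2) = 2*(45) + 1*(37) = 127; iterating: f(2)=127, f(3)=299, f(4)=725, f(5)=1749, f(6)=4223, f(7)=10195, f(8)=24613, f(9)=59421, f(10)=143455, f(11)=346331, f(12)=836117, f(13)=2018565, f(14)=4873247; answer 4873247

4873247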